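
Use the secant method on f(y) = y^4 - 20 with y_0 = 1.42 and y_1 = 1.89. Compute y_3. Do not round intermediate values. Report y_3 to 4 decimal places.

2.0878

f(y_0) = -15.934131, f(y_1) = -7.240102
y_2 = 1.890000 - (-7.240102)·(1.890000 - 1.420000)/(-7.240102 - (-15.934131)) = 2.281401; f(y_2) = 7.089822
y_3 = 2.281401 - (7.089822)·(2.281401 - 1.890000)/(7.089822 - (-7.240102)) = 2.087753; f(y_3) = -1.001639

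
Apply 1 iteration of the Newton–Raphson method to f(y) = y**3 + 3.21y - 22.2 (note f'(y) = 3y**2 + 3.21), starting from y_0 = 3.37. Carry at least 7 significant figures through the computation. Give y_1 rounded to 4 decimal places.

2.6487

y_0 = 3.370000: f = 26.890453, f' = 37.280700 → y_1 = 3.370000 - (26.890453)/(37.280700) = 2.648703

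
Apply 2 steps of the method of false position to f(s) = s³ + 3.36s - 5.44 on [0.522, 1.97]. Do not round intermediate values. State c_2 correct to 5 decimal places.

1.08438

f(0.522000) = -3.543843, f(1.970000) = 8.824573
step 1: c = 0.936886, f(c) = -1.469705 < 0 → new bracket [0.936886, 1.970000]
step 2: c = 1.084383, f(c) = -0.521362 < 0 → new bracket [1.084383, 1.970000]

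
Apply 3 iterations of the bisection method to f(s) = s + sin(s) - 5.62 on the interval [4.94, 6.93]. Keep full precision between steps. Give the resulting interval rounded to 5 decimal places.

f(4.940000) = -1.654208, f(6.930000) = 1.912648 (opposite signs)
step 1: m = 5.935000, f(m) = -0.026193 < 0 → root in [5.935000, 6.930000]
step 2: m = 6.432500, f(m) = 0.961260 > 0 → root in [5.935000, 6.432500]
step 3: m = 6.183750, f(m) = 0.464478 > 0 → root in [5.935000, 6.183750]

[5.93500, 6.18375]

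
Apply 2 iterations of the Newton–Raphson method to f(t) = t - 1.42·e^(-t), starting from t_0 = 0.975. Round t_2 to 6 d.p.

Newton update: t ← t − f(t)/f'(t).
f'(t) = 1 + 1.42·e^(-t)
t_0 = 0.975000: f = 0.439387, f' = 1.535613 → t_1 = 0.975000 - (0.439387)/(1.535613) = 0.688869
t_1 = 0.688869: f = -0.024175, f' = 1.713044 → t_2 = 0.688869 - (-0.024175)/(1.713044) = 0.702981

0.702981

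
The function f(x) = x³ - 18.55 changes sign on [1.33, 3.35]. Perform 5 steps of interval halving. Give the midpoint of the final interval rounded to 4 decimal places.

f(1.330000) = -16.197363, f(3.350000) = 19.045375 (opposite signs)
step 1: m = 2.340000, f(m) = -5.737096 < 0 → root in [2.340000, 3.350000]
step 2: m = 2.845000, f(m) = 4.477501 > 0 → root in [2.340000, 2.845000]
step 3: m = 2.592500, f(m) = -1.125662 < 0 → root in [2.592500, 2.845000]
step 4: m = 2.718750, f(m) = 1.545917 > 0 → root in [2.592500, 2.718750]
step 5: m = 2.655625, f(m) = 0.178381 > 0 → root in [2.592500, 2.655625]
Midpoint of [2.592500, 2.655625] = 2.624062

2.6241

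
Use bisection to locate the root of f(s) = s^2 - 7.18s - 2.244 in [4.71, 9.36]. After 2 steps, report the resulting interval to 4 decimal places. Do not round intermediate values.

[7.0350, 8.1975]

f(4.710000) = -13.877700, f(9.360000) = 18.160800 (opposite signs)
step 1: m = 7.035000, f(m) = -3.264075 < 0 → root in [7.035000, 9.360000]
step 2: m = 8.197500, f(m) = 6.096956 > 0 → root in [7.035000, 8.197500]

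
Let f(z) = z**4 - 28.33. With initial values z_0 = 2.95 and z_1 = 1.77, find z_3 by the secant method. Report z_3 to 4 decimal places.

2.4035

f(z_0) = 47.403506, f(z_1) = -18.514938
z_2 = 1.770000 - (-18.514938)·(1.770000 - 2.950000)/(-18.514938 - (47.403506)) = 2.101434; f(z_2) = -8.828717
z_3 = 2.101434 - (-8.828717)·(2.101434 - 1.770000)/(-8.828717 - (-18.514938)) = 2.403527; f(z_3) = 5.043067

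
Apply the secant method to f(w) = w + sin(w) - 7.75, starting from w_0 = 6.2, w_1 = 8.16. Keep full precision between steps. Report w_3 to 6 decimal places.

f(w_0) = -1.633089, f(w_1) = 1.363541
w_2 = 8.160000 - (1.363541)·(8.160000 - 6.200000)/(1.363541 - (-1.633089)) = 7.268152; f(w_2) = 0.351405
w_3 = 7.268152 - (0.351405)·(7.268152 - 8.160000)/(0.351405 - (1.363541)) = 6.958509; f(w_3) = -0.166341

6.958509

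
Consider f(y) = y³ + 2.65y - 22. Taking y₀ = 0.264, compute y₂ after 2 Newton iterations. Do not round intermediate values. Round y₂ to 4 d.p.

f'(y) = 3y² + 2.65
y_0 = 0.264000: f = -21.282000, f' = 2.859088 → y_1 = 0.264000 - (-21.282000)/(2.859088) = 7.707632
y_1 = 7.707632: f = 456.317159, f' = 180.872795 → y_2 = 7.707632 - (456.317159)/(180.872795) = 5.184770

5.1848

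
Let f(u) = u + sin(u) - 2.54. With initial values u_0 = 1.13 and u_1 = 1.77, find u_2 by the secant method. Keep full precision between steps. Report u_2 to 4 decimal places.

f(u_0) = -0.505588, f(u_1) = 0.210224
u_2 = 1.770000 - (0.210224)·(1.770000 - 1.130000)/(0.210224 - (-0.505588)) = 1.582041; f(u_2) = 0.041977

1.5820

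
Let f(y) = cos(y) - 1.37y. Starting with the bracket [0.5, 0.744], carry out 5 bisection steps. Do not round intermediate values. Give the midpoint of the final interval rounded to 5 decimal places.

0.60294

f(0.500000) = 0.192583, f(0.744000) = -0.283514 (opposite signs)
step 1: m = 0.622000, f(m) = -0.039425 < 0 → root in [0.500000, 0.622000]
step 2: m = 0.561000, f(m) = 0.078154 > 0 → root in [0.561000, 0.622000]
step 3: m = 0.591500, f(m) = 0.019750 > 0 → root in [0.591500, 0.622000]
step 4: m = 0.606750, f(m) = -0.009742 < 0 → root in [0.591500, 0.606750]
step 5: m = 0.599125, f(m) = 0.005028 > 0 → root in [0.599125, 0.606750]
Midpoint of [0.599125, 0.606750] = 0.602937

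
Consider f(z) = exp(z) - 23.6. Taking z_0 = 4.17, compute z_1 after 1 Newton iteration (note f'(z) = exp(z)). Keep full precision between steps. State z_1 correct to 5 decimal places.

3.53467

z_0 = 4.170000: f = 41.115452, f' = 64.715452 → z_1 = 4.170000 - (41.115452)/(64.715452) = 3.534673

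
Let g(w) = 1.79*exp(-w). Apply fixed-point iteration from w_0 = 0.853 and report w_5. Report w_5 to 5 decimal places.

w_1 = g(0.853000) = 0.762781
w_2 = g(0.762781) = 0.834798
w_3 = g(0.834798) = 0.776792
w_4 = g(0.776792) = 0.823183
w_5 = g(0.823183) = 0.785867

0.78587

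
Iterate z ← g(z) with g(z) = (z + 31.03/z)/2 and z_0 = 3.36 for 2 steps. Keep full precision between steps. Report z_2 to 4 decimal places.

5.6124

z_1 = g(3.360000) = 6.297560
z_2 = g(6.297560) = 5.612433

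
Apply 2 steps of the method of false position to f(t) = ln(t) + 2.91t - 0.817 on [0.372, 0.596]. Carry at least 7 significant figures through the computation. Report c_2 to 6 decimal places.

False-position update: c = (a·f(b) − b·f(a))/(f(b) − f(a)); replace the endpoint whose sign matches f(c).
f(0.372000) = -0.723341, f(0.596000) = 0.399845
step 1: c = 0.516258, f(c) = 0.024161 > 0 → new bracket [0.372000, 0.516258]
step 2: c = 0.511595, f(c) = 0.001520 > 0 → new bracket [0.372000, 0.511595]

0.511595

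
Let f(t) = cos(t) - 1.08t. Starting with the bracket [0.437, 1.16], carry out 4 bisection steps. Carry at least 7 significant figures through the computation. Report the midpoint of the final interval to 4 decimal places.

f(0.437000) = 0.434065, f(1.160000) = -0.853460 (opposite signs)
step 1: m = 0.798500, f(m) = -0.164598 < 0 → root in [0.437000, 0.798500]
step 2: m = 0.617750, f(m) = 0.148014 > 0 → root in [0.617750, 0.798500]
step 3: m = 0.708125, f(m) = -0.005192 < 0 → root in [0.617750, 0.708125]
step 4: m = 0.662937, f(m) = 0.072215 > 0 → root in [0.662937, 0.708125]
Midpoint of [0.662937, 0.708125] = 0.685531

0.6855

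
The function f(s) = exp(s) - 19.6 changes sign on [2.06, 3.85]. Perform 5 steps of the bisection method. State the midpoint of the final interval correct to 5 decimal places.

f(2.060000) = -11.754030, f(3.850000) = 27.393063 (opposite signs)
step 1: m = 2.955000, f(m) = -0.398277 < 0 → root in [2.955000, 3.850000]
step 2: m = 3.402500, f(m) = 10.439104 > 0 → root in [2.955000, 3.402500]
step 3: m = 3.178750, f(m) = 4.416714 > 0 → root in [2.955000, 3.178750]
step 4: m = 3.066875, f(m) = 1.874689 > 0 → root in [2.955000, 3.066875]
step 5: m = 3.010937, f(m) = 0.706428 > 0 → root in [2.955000, 3.010937]
Midpoint of [2.955000, 3.010937] = 2.982969

2.98297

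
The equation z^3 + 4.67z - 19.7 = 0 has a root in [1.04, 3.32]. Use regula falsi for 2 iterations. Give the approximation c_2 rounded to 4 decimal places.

f(1.040000) = -13.718336, f(3.320000) = 32.398768
step 1: c = 1.718226, f(c) = -6.603169 < 0 → new bracket [1.718226, 3.320000]
step 2: c = 1.989412, f(c) = -2.535832 < 0 → new bracket [1.989412, 3.320000]

1.9894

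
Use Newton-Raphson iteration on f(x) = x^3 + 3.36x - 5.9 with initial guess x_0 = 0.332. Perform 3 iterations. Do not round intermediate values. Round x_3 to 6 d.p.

Newton update: x ← x − f(x)/f'(x).
f'(x) = 3x^2 + 3.36
x_0 = 0.332000: f = -4.747886, f' = 3.690672 → x_1 = 0.332000 - (-4.747886)/(3.690672) = 1.618456
x_1 = 1.618456: f = 3.777391, f' = 11.218196 → x_2 = 1.618456 - (3.777391)/(11.218196) = 1.281736
x_2 = 1.281736: f = 0.512326, f' = 8.288538 → x_3 = 1.281736 - (0.512326)/(8.288538) = 1.219924

1.219924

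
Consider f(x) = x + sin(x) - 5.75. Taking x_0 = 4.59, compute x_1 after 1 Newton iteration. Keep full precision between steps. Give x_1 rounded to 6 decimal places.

7.041851

f'(x) = 1 + cos(x)
x_0 = 4.590000: f = -2.152520, f' = 0.877916 → x_1 = 4.590000 - (-2.152520)/(0.877916) = 7.041851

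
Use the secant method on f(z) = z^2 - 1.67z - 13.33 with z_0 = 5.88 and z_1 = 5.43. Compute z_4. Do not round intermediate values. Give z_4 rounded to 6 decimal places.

4.580467

f(z_0) = 11.424800, f(z_1) = 7.086800
z_2 = 5.430000 - (7.086800)·(5.430000 - 5.880000)/(7.086800 - (11.424800)) = 4.694855; f(z_2) = 0.871254
z_3 = 4.694855 - (0.871254)·(4.694855 - 5.430000)/(0.871254 - (7.086800)) = 4.591807; f(z_3) = 0.086374
z_4 = 4.591807 - (0.086374)·(4.591807 - 4.694855)/(0.086374 - (0.871254)) = 4.580467; f(z_4) = 0.001297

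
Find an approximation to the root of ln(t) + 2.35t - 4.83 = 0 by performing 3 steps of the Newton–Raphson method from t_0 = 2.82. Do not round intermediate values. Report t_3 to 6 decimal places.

1.804204

f'(t) = 1/t + 2.35
t_0 = 2.820000: f = 2.833737, f' = 2.704610 → t_1 = 2.820000 - (2.833737)/(2.704610) = 1.772257
t_1 = 1.772257: f = -0.092943, f' = 2.914252 → t_2 = 1.772257 - (-0.092943)/(2.914252) = 1.804149
t_2 = 1.804149: f = -0.000160, f' = 2.904278 → t_3 = 1.804149 - (-0.000160)/(2.904278) = 1.804204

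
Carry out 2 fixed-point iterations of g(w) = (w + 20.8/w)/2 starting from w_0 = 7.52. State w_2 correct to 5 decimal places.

4.59366

w_1 = g(7.520000) = 5.142979
w_2 = g(5.142979) = 4.593664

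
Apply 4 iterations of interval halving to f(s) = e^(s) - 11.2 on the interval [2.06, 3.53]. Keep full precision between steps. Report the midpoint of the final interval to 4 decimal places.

f(2.060000) = -3.354030, f(3.530000) = 22.923968 (opposite signs)
step 1: m = 2.795000, f(m) = 5.162629 > 0 → root in [2.060000, 2.795000]
step 2: m = 2.427500, f(m) = 0.130520 > 0 → root in [2.060000, 2.427500]
step 3: m = 2.243750, f(m) = -1.771378 < 0 → root in [2.243750, 2.427500]
step 4: m = 2.335625, f(m) = -0.864082 < 0 → root in [2.335625, 2.427500]
Midpoint of [2.335625, 2.427500] = 2.381563

2.3816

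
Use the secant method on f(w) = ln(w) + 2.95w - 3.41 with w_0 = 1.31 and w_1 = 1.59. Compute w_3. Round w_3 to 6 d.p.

f(w_0) = 0.724527, f(w_1) = 1.744234
w_2 = 1.590000 - (1.744234)·(1.590000 - 1.310000)/(1.744234 - (0.724527)) = 1.111053; f(w_2) = -0.027085
w_3 = 1.111053 - (-0.027085)·(1.111053 - 1.590000)/(-0.027085 - (1.744234)) = 1.118377; f(w_3) = 0.001089

1.118377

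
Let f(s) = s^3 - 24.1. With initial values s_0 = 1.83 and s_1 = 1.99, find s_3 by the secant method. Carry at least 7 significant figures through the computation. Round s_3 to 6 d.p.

2.697764

f(s_0) = -17.971513, f(s_1) = -16.219401
s_2 = 1.990000 - (-16.219401)·(1.990000 - 1.830000)/(-16.219401 - (-17.971513)) = 3.471129; f(s_2) = 17.722724
s_3 = 3.471129 - (17.722724)·(3.471129 - 1.990000)/(17.722724 - (-16.219401)) = 2.697764; f(s_3) = -4.465852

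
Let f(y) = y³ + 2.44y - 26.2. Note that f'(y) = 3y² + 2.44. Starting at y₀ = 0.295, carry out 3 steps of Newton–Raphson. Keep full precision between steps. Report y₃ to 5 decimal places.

4.46392

Newton update: y ← y − f(y)/f'(y).
y_0 = 0.295000: f = -25.454528, f' = 2.701075 → y_1 = 0.295000 - (-25.454528)/(2.701075) = 9.718851
y_1 = 9.718851: f = 915.518340, f' = 285.808179 → y_2 = 9.718851 - (915.518340)/(285.808179) = 6.515589
y_2 = 6.515589: f = 266.303714, f' = 129.798709 → y_3 = 6.515589 - (266.303714)/(129.798709) = 4.463922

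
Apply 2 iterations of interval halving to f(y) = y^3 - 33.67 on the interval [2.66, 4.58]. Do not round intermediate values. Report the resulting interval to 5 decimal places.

[3.14000, 3.62000]

f(2.660000) = -14.848904, f(4.580000) = 62.401912 (opposite signs)
step 1: m = 3.620000, f(m) = 13.767928 > 0 → root in [2.660000, 3.620000]
step 2: m = 3.140000, f(m) = -2.710856 < 0 → root in [3.140000, 3.620000]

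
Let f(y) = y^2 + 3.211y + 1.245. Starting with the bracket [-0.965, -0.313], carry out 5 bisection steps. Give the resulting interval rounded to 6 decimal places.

f(-0.965000) = -0.922390, f(-0.313000) = 0.337926 (opposite signs)
step 1: m = -0.639000, f(m) = -0.398508 < 0 → root in [-0.639000, -0.313000]
step 2: m = -0.476000, f(m) = -0.056860 < 0 → root in [-0.476000, -0.313000]
step 3: m = -0.394500, f(m) = 0.133891 > 0 → root in [-0.476000, -0.394500]
step 4: m = -0.435250, f(m) = 0.036855 > 0 → root in [-0.476000, -0.435250]
step 5: m = -0.455625, f(m) = -0.010418 < 0 → root in [-0.455625, -0.435250]

[-0.455625, -0.435250]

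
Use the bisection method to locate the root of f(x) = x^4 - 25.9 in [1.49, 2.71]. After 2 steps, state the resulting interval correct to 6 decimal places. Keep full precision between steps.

f(1.490000) = -20.971156, f(2.710000) = 28.035805 (opposite signs)
step 1: m = 2.100000, f(m) = -6.451900 < 0 → root in [2.100000, 2.710000]
step 2: m = 2.405000, f(m) = 7.554945 > 0 → root in [2.100000, 2.405000]

[2.100000, 2.405000]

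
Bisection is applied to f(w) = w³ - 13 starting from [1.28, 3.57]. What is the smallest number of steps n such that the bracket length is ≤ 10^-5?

18

Initial width b − a = 3.57 − 1.28 = 2.290000.
After n steps the width is (b−a)/2^n; need (b−a)/2^n ≤ 10^-5.
So n ≥ log₂(2.290000/10^-5) = log₂(229000.0000) ≈ 17.8050.
Hence n = 18.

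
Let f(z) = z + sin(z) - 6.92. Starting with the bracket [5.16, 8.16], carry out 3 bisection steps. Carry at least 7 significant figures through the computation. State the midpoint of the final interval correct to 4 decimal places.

f(5.160000) = -2.661484, f(8.160000) = 2.193541 (opposite signs)
step 1: m = 6.660000, f(m) = 0.107961 > 0 → root in [5.160000, 6.660000]
step 2: m = 5.910000, f(m) = -1.374583 < 0 → root in [5.910000, 6.660000]
step 3: m = 6.285000, f(m) = -0.633185 < 0 → root in [6.285000, 6.660000]
Midpoint of [6.285000, 6.660000] = 6.472500

6.4725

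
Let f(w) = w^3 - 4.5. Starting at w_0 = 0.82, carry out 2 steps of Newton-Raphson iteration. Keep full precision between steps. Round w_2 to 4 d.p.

f'(w) = 3w^2
w_0 = 0.820000: f = -3.948632, f' = 2.017200 → w_1 = 0.820000 - (-3.948632)/(2.017200) = 2.777482
w_1 = 2.777482: f = 16.926617, f' = 23.143213 → w_2 = 2.777482 - (16.926617)/(23.143213) = 2.046096

2.0461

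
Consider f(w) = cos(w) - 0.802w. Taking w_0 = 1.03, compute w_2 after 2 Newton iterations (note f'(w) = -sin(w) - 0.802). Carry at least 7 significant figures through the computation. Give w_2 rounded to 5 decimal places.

w_0 = 1.030000: f = -0.311241, f' = -1.659299 → w_1 = 1.030000 - (-0.311241)/(-1.659299) = 0.842426
w_1 = 0.842426: f = -0.009971, f' = -1.548260 → w_2 = 0.842426 - (-0.009971)/(-1.548260) = 0.835986

0.83599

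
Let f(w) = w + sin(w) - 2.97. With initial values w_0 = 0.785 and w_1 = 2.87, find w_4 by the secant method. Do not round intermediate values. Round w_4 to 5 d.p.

2.50011

f(w_0) = -1.478175, f(w_1) = 0.168266
w_2 = 2.870000 - (0.168266)·(2.870000 - 0.785000)/(0.168266 - (-1.478175)) = 2.656913; f(w_2) = 0.152838
w_3 = 2.656913 - (0.152838)·(2.656913 - 2.870000)/(0.152838 - (0.168266)) = 0.545975; f(w_3) = -1.904774
w_4 = 0.545975 - (-1.904774)·(0.545975 - 2.656913)/(-1.904774 - (0.152838)) = 2.500114; f(w_4) = 0.128495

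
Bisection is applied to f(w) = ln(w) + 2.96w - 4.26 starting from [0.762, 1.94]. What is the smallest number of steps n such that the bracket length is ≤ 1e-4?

14

Initial width b − a = 1.94 − 0.762 = 1.178000.
After n steps the width is (b−a)/2^n; need (b−a)/2^n ≤ 1e-4.
So n ≥ log₂(1.178000/1e-4) = log₂(11780.0000) ≈ 13.5241.
Hence n = 14.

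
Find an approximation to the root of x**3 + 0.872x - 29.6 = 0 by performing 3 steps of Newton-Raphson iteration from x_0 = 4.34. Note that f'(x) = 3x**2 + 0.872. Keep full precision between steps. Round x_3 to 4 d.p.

2.9999

x_0 = 4.340000: f = 55.930984, f' = 57.378800 → x_1 = 4.340000 - (55.930984)/(57.378800) = 3.365233
x_1 = 3.365233: f = 11.445037, f' = 34.846371 → x_2 = 3.365233 - (11.445037)/(34.846371) = 3.036790
x_2 = 3.036790: f = 1.053639, f' = 28.538278 → x_3 = 3.036790 - (1.053639)/(28.538278) = 2.999870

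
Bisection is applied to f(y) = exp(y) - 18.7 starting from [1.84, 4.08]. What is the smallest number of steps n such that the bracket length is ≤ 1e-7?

Initial width b − a = 4.08 − 1.84 = 2.240000.
After n steps the width is (b−a)/2^n; need (b−a)/2^n ≤ 1e-7.
So n ≥ log₂(2.240000/1e-7) = log₂(22400000.0000) ≈ 24.4170.
Hence n = 25.

25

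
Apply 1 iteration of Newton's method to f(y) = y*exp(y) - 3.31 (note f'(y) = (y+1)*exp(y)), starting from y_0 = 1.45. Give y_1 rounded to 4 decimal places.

1.1751

y_0 = 1.450000: f = 2.871516, f' = 10.444631 → y_1 = 1.450000 - (2.871516)/(10.444631) = 1.175073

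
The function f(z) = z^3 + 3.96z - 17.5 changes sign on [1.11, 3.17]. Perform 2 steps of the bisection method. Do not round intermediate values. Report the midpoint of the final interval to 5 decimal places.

f(1.110000) = -11.736769, f(3.170000) = 26.908213 (opposite signs)
step 1: m = 2.140000, f(m) = 0.774744 > 0 → root in [1.110000, 2.140000]
step 2: m = 1.625000, f(m) = -6.773984 < 0 → root in [1.625000, 2.140000]
Midpoint of [1.625000, 2.140000] = 1.882500

1.88250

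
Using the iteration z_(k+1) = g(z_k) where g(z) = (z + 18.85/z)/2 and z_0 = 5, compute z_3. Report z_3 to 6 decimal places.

z_1 = g(5.000000) = 4.385000
z_2 = g(4.385000) = 4.341873
z_3 = g(4.341873) = 4.341659

4.341659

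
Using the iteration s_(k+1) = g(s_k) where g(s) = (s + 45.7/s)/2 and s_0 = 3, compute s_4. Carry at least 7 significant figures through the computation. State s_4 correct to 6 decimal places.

s_1 = g(3.000000) = 9.116667
s_2 = g(9.116667) = 7.064732
s_3 = g(7.064732) = 6.766742
s_4 = g(6.766742) = 6.760181

6.760181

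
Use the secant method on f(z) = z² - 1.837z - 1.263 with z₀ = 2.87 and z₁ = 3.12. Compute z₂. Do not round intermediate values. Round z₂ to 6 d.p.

2.460246

f(z_0) = 1.701710, f(z_1) = 2.739960
z_2 = 3.120000 - (2.739960)·(3.120000 - 2.870000)/(2.739960 - (1.701710)) = 2.460246; f(z_2) = 0.270337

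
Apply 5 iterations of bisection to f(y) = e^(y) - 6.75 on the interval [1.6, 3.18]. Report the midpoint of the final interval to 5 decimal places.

f(1.600000) = -1.796968, f(3.180000) = 17.296754 (opposite signs)
step 1: m = 2.390000, f(m) = 4.163494 > 0 → root in [1.600000, 2.390000]
step 2: m = 1.995000, f(m) = 0.602203 > 0 → root in [1.600000, 1.995000]
step 3: m = 1.797500, f(m) = -0.715458 < 0 → root in [1.797500, 1.995000]
step 4: m = 1.896250, f(m) = -0.089131 < 0 → root in [1.896250, 1.995000]
step 5: m = 1.945625, f(m) = 0.248004 > 0 → root in [1.896250, 1.945625]
Midpoint of [1.896250, 1.945625] = 1.920938

1.92094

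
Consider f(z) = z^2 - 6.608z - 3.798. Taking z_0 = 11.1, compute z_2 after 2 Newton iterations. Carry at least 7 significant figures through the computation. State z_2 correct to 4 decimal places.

7.2444

f'(z) = 2z - 6.608
z_0 = 11.100000: f = 46.063200, f' = 15.592000 → z_1 = 11.100000 - (46.063200)/(15.592000) = 8.145716
z_1 = 8.145716: f = 8.727795, f' = 9.683432 → z_2 = 8.145716 - (8.727795)/(9.683432) = 7.244404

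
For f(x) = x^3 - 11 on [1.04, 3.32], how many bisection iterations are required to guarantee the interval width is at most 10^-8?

Initial width b − a = 3.32 − 1.04 = 2.280000.
After n steps the width is (b−a)/2^n; need (b−a)/2^n ≤ 10^-8.
So n ≥ log₂(2.280000/10^-8) = log₂(228000000.0000) ≈ 27.7645.
Hence n = 28.

28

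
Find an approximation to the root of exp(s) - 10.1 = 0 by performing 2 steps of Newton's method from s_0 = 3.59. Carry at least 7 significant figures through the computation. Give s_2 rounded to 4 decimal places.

2.4421

Newton update: s ← s − f(s)/f'(s).
f'(s) = exp(s)
s_0 = 3.590000: f = 26.134076, f' = 36.234076 → s_1 = 3.590000 - (26.134076)/(36.234076) = 2.868743
s_1 = 2.868743: f = 7.514865, f' = 17.614865 → s_2 = 2.868743 - (7.514865)/(17.614865) = 2.442123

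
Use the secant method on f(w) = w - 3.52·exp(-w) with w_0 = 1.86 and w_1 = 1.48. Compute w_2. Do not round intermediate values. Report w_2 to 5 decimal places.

1.07276

f(w_0) = 1.312032, f(w_1) = 0.678715
w_2 = 1.480000 - (0.678715)·(1.480000 - 1.860000)/(0.678715 - (1.312032)) = 1.072760; f(w_2) = -0.131302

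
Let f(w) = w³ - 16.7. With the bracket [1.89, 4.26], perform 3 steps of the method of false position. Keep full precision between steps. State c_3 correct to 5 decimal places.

2.48384

False-position update: c = (a·f(b) − b·f(a))/(f(b) − f(a)); replace the endpoint whose sign matches f(c).
f(1.890000) = -9.948731, f(4.260000) = 60.608776
step 1: c = 2.224174, f(c) = -5.697121 < 0 → new bracket [2.224174, 4.260000]
step 2: c = 2.399096, f(c) = -2.891617 < 0 → new bracket [2.399096, 4.260000]
step 3: c = 2.483836, f(c) = -1.376122 < 0 → new bracket [2.483836, 4.260000]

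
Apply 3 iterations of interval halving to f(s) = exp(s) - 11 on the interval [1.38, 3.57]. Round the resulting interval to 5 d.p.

[2.20125, 2.47500]

f(1.380000) = -7.025098, f(3.570000) = 24.516593 (opposite signs)
step 1: m = 2.475000, f(m) = 0.881707 > 0 → root in [1.380000, 2.475000]
step 2: m = 1.927500, f(m) = -4.127692 < 0 → root in [1.927500, 2.475000]
step 3: m = 2.201250, f(m) = -1.963698 < 0 → root in [2.201250, 2.475000]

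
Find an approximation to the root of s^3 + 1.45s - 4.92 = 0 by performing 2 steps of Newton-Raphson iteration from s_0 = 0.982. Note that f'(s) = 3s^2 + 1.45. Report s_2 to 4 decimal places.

1.4312

s_0 = 0.982000: f = -2.549134, f' = 4.342972 → s_1 = 0.982000 - (-2.549134)/(4.342972) = 1.568956
s_1 = 1.568956: f = 1.217165, f' = 8.834870 → s_2 = 1.568956 - (1.217165)/(8.834870) = 1.431188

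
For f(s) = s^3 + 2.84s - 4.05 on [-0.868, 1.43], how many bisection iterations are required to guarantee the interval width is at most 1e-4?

Initial width b − a = 1.43 − -0.868 = 2.298000.
After n steps the width is (b−a)/2^n; need (b−a)/2^n ≤ 1e-4.
So n ≥ log₂(2.298000/1e-4) = log₂(22980.0000) ≈ 14.4881.
Hence n = 15.

15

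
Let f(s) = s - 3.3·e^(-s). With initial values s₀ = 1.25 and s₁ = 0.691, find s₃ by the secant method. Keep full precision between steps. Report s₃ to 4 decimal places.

f(s_0) = 0.304534, f(s_1) = -0.962547
s_2 = 0.691000 - (-0.962547)·(0.691000 - 1.250000)/(-0.962547 - (0.304534)) = 1.115648; f(s_2) = 0.034229
s_3 = 1.115648 - (0.034229)·(1.115648 - 0.691000)/(0.034229 - (-0.962547)) = 1.101066; f(s_3) = 0.003762

1.1011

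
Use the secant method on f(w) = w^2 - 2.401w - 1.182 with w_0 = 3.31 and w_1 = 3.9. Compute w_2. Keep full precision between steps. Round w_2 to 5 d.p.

2.93013

f(w_0) = 1.826790, f(w_1) = 4.664100
w_2 = 3.900000 - (4.664100)·(3.900000 - 3.310000)/(4.664100 - (1.826790)) = 2.930131; f(w_2) = 0.368423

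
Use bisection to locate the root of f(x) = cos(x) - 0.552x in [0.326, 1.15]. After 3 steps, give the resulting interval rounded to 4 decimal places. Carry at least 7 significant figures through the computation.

[0.9440, 1.0470]

f(0.326000) = 0.767379, f(1.150000) = -0.226313 (opposite signs)
step 1: m = 0.738000, f(m) = 0.332440 > 0 → root in [0.738000, 1.150000]
step 2: m = 0.944000, f(m) = 0.065465 > 0 → root in [0.944000, 1.150000]
step 3: m = 1.047000, f(m) = -0.077773 < 0 → root in [0.944000, 1.047000]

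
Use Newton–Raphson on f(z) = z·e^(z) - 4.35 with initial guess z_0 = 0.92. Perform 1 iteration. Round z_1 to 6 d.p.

f'(z) = (z + 1)·e^(z)
z_0 = 0.920000: f = -2.041453, f' = 4.817838 → z_1 = 0.920000 - (-2.041453)/(4.817838) = 1.343728

1.343728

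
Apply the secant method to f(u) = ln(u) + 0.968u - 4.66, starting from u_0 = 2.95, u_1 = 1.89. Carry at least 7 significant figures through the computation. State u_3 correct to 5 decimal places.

3.51210

f(u_0) = -0.722595, f(u_1) = -2.193903
u_2 = 1.890000 - (-2.193903)·(1.890000 - 2.950000)/(-2.193903 - (-0.722595)) = 3.470591; f(u_2) = -0.056142
u_3 = 3.470591 - (-0.056142)·(3.470591 - 1.890000)/(-0.056142 - (-2.193903)) = 3.512101; f(u_3) = -0.004071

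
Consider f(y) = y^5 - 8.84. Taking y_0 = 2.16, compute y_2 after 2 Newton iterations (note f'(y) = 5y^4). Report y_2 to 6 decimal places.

1.612389

y_0 = 2.160000: f = 38.178498, f' = 108.839117 → y_1 = 2.160000 - (38.178498)/(108.839117) = 1.809221
y_1 = 1.809221: f = 10.544645, f' = 53.571806 → y_2 = 1.809221 - (10.544645)/(53.571806) = 1.612389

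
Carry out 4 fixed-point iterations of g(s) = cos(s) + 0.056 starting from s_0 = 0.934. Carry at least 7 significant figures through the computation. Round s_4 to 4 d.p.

s_1 = g(0.934000) = 0.650623
s_2 = g(0.650623) = 0.851707
s_3 = g(0.851707) = 0.714700
s_4 = g(0.714700) = 0.811290

0.8113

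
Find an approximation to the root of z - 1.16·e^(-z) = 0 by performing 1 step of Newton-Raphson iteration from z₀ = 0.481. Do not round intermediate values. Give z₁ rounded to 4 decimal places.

0.6185

Newton update: z ← z − f(z)/f'(z).
f'(z) = 1 + 1.16·e^(-z)
z_0 = 0.481000: f = -0.236071, f' = 1.717071 → z_1 = 0.481000 - (-0.236071)/(1.717071) = 0.618485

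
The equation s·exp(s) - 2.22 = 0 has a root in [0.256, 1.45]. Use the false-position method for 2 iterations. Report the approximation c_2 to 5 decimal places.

0.80468

f(0.256000) = -1.889311, f(1.450000) = 3.961516
step 1: c = 0.641559, f(c) = -1.001398 < 0 → new bracket [0.641559, 1.450000]
step 2: c = 0.804683, f(c) = -0.420739 < 0 → new bracket [0.804683, 1.450000]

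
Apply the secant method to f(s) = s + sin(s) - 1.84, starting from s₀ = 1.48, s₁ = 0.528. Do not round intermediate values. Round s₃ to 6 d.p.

Secant update: s_(k+1) = s_k − f(s_k)·(s_k − s_(k-1))/(f(s_k) − f(s_(k-1))).
f(s_0) = 0.635881, f(s_1) = -0.808193
s_2 = 0.528000 - (-0.808193)·(0.528000 - 1.480000)/(-0.808193 - (0.635881)) = 1.060798; f(s_2) = 0.093544
s_3 = 1.060798 - (0.093544)·(1.060798 - 0.528000)/(0.093544 - (-0.808193)) = 1.005527; f(s_3) = 0.009972

1.005527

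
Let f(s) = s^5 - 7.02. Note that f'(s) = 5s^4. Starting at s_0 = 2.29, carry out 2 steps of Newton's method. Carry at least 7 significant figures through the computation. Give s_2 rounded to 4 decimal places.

1.6181

s_0 = 2.290000: f = 55.956339, f' = 137.502924 → s_1 = 2.290000 - (55.956339)/(137.502924) = 1.883053
s_1 = 1.883053: f = 16.656268, f' = 62.866691 → s_2 = 1.883053 - (16.656268)/(62.866691) = 1.618108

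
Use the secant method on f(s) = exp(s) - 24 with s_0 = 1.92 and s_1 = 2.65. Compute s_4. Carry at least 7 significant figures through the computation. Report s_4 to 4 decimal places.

Secant update: s_(k+1) = s_k − f(s_k)·(s_k − s_(k-1))/(f(s_k) − f(s_(k-1))).
f(s_0) = -17.179042, f(s_1) = -9.845961
s_2 = 2.650000 - (-9.845961)·(2.650000 - 1.920000)/(-9.845961 - (-17.179042)) = 3.630155; f(s_2) = 13.718645
s_3 = 3.630155 - (13.718645)·(3.630155 - 2.650000)/(13.718645 - (-9.845961)) = 3.059536; f(s_3) = -2.682328
s_4 = 3.059536 - (-2.682328)·(3.059536 - 3.630155)/(-2.682328 - (13.718645)) = 3.152859; f(s_4) = -0.597117

3.1529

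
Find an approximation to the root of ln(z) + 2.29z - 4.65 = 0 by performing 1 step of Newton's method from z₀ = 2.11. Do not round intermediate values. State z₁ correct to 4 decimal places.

Newton update: z ← z − f(z)/f'(z).
f'(z) = 1/z + 2.29
z_0 = 2.110000: f = 0.928588, f' = 2.763934 → z_1 = 2.110000 - (0.928588)/(2.763934) = 1.774034

1.7740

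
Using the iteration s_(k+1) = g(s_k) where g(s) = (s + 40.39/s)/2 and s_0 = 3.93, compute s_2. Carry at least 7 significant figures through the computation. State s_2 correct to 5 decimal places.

s_1 = g(3.930000) = 7.103677
s_2 = g(7.103677) = 6.394732

6.39473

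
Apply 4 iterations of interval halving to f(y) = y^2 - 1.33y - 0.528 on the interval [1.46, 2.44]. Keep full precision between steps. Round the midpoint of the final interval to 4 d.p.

1.6744

f(1.460000) = -0.338200, f(2.440000) = 2.180400 (opposite signs)
step 1: m = 1.950000, f(m) = 0.681000 > 0 → root in [1.460000, 1.950000]
step 2: m = 1.705000, f(m) = 0.111375 > 0 → root in [1.460000, 1.705000]
step 3: m = 1.582500, f(m) = -0.128419 < 0 → root in [1.582500, 1.705000]
step 4: m = 1.643750, f(m) = -0.012273 < 0 → root in [1.643750, 1.705000]
Midpoint of [1.643750, 1.705000] = 1.674375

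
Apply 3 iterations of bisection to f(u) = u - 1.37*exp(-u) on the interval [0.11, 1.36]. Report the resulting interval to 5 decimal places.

[0.57875, 0.73500]

f(0.110000) = -1.117293, f(1.360000) = 1.008375 (opposite signs)
step 1: m = 0.735000, f(m) = 0.078078 > 0 → root in [0.110000, 0.735000]
step 2: m = 0.422500, f(m) = -0.475407 < 0 → root in [0.422500, 0.735000]
step 3: m = 0.578750, f(m) = -0.189270 < 0 → root in [0.578750, 0.735000]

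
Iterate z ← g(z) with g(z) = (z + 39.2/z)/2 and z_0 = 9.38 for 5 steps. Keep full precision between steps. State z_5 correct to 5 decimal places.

6.26099

z_1 = g(9.380000) = 6.779552
z_2 = g(6.779552) = 6.280823
z_3 = g(6.280823) = 6.261022
z_4 = g(6.261022) = 6.260990
z_5 = g(6.260990) = 6.260990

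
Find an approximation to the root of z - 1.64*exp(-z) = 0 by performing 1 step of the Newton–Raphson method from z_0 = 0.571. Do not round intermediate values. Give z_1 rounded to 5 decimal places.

f'(z) = 1 + 1.64*exp(-z)
z_0 = 0.571000: f = -0.355535, f' = 1.926535 → z_1 = 0.571000 - (-0.355535)/(1.926535) = 0.755546

0.75555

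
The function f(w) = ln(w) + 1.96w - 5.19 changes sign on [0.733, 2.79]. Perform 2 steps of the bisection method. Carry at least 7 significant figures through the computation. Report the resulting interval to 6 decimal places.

[1.761500, 2.275750]

f(0.733000) = -4.063930, f(2.790000) = 1.304442 (opposite signs)
step 1: m = 1.761500, f(m) = -1.171294 < 0 → root in [1.761500, 2.790000]
step 2: m = 2.275750, f(m) = 0.092780 > 0 → root in [1.761500, 2.275750]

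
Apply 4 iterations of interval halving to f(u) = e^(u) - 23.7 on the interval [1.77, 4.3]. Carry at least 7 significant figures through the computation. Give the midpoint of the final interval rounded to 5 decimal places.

f(1.770000) = -17.829147, f(4.300000) = 49.999794 (opposite signs)
step 1: m = 3.035000, f(m) = -2.899022 < 0 → root in [3.035000, 4.300000]
step 2: m = 3.667500, f(m) = 15.453899 > 0 → root in [3.035000, 3.667500]
step 3: m = 3.351250, f(m) = 4.838384 > 0 → root in [3.035000, 3.351250]
step 4: m = 3.193125, f(m) = 0.664447 > 0 → root in [3.035000, 3.193125]
Midpoint of [3.035000, 3.193125] = 3.114063

3.11406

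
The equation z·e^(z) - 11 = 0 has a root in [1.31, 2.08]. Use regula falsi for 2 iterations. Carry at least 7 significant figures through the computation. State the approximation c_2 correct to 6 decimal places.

False-position update: c = (a·f(b) − b·f(a))/(f(b) − f(a)); replace the endpoint whose sign matches f(c).
f(1.310000) = -6.144912, f(2.080000) = 5.649295
step 1: c = 1.711178, f(c) = -1.527804 < 0 → new bracket [1.711178, 2.080000]
step 2: c = 1.789690, f(c) = -0.284055 < 0 → new bracket [1.789690, 2.080000]

1.789690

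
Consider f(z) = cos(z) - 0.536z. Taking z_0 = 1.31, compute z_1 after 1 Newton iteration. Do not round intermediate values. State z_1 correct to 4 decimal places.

f'(z) = -sin(z) - 0.536
z_0 = 1.310000: f = -0.444310, f' = -1.502185 → z_1 = 1.310000 - (-0.444310)/(-1.502185) = 1.014224

1.0142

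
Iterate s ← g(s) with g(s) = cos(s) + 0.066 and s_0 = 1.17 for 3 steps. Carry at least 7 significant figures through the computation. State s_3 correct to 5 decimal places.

s_1 = g(1.170000) = 0.456152
s_2 = g(0.456152) = 0.963754
s_3 = g(0.963754) = 0.636440

0.63644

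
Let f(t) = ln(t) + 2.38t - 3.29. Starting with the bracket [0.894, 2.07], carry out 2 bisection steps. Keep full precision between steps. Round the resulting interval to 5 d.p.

[1.18800, 1.48200]

f(0.894000) = -1.274330, f(2.070000) = 2.364149 (opposite signs)
step 1: m = 1.482000, f(m) = 0.630553 > 0 → root in [0.894000, 1.482000]
step 2: m = 1.188000, f(m) = -0.290289 < 0 → root in [1.188000, 1.482000]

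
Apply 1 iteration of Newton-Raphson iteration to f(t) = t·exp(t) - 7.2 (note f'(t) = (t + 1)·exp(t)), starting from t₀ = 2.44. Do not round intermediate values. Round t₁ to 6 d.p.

1.913127

t_0 = 2.440000: f = 20.794219, f' = 39.467260 → t_1 = 2.440000 - (20.794219)/(39.467260) = 1.913127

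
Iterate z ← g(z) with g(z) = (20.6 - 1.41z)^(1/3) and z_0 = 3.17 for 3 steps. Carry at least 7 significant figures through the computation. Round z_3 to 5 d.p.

2.56986

z_1 = g(3.170000) = 2.526664
z_2 = g(2.526664) = 2.573166
z_3 = g(2.573166) = 2.569861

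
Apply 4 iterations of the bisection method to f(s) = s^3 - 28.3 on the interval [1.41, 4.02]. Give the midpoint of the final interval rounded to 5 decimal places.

f(1.410000) = -25.496779, f(4.020000) = 36.664808 (opposite signs)
step 1: m = 2.715000, f(m) = -8.287124 < 0 → root in [2.715000, 4.020000]
step 2: m = 3.367500, f(m) = 9.887639 > 0 → root in [2.715000, 3.367500]
step 3: m = 3.041250, f(m) = -0.170866 < 0 → root in [3.041250, 3.367500]
step 4: m = 3.204375, f(m) = 4.602584 > 0 → root in [3.041250, 3.204375]
Midpoint of [3.041250, 3.204375] = 3.122812

3.12281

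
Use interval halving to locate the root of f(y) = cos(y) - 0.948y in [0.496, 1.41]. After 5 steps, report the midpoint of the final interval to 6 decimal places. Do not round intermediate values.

0.767344

f(0.496000) = 0.409285, f(1.410000) = -1.176576 (opposite signs)
step 1: m = 0.953000, f(m) = -0.324204 < 0 → root in [0.496000, 0.953000]
step 2: m = 0.724500, f(m) = 0.062005 > 0 → root in [0.724500, 0.953000]
step 3: m = 0.838750, f(m) = -0.126742 < 0 → root in [0.724500, 0.838750]
step 4: m = 0.781625, f(m) = -0.031211 < 0 → root in [0.724500, 0.781625]
step 5: m = 0.753062, f(m) = 0.015695 > 0 → root in [0.753062, 0.781625]
Midpoint of [0.753062, 0.781625] = 0.767344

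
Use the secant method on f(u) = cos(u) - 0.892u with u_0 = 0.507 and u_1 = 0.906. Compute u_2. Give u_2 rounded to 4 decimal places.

0.7816

f(u_0) = 0.421961, f(u_1) = -0.191253
u_2 = 0.906000 - (-0.191253)·(0.906000 - 0.507000)/(-0.191253 - (0.421961)) = 0.781557; f(u_2) = 0.012668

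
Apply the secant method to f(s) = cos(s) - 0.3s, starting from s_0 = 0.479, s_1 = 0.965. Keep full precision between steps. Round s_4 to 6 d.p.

1.201895

f(s_0) = 0.743756, f(s_1) = 0.279917
s_2 = 0.965000 - (0.279917)·(0.965000 - 0.479000)/(0.279917 - (0.743756)) = 1.258290; f(s_2) = -0.070043
s_3 = 1.258290 - (-0.070043)·(1.258290 - 0.965000)/(-0.070043 - (0.279917)) = 1.199590; f(s_3) = 0.002863
s_4 = 1.199590 - (0.002863)·(1.199590 - 1.258290)/(0.002863 - (-0.070043)) = 1.201895; f(s_4) = 0.000022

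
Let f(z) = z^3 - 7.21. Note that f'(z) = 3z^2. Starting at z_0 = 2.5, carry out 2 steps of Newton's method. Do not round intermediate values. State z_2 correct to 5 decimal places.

z_0 = 2.500000: f = 8.415000, f' = 18.750000 → z_1 = 2.500000 - (8.415000)/(18.750000) = 2.051200
z_1 = 2.051200: f = 1.420263, f' = 12.622264 → z_2 = 2.051200 - (1.420263)/(12.622264) = 1.938680

1.93868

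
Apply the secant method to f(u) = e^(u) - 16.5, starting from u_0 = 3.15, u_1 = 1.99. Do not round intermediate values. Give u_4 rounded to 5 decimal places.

Secant update: u_(k+1) = u_k − f(u_k)·(u_k − u_(k-1))/(f(u_k) − f(u_(k-1))).
f(u_0) = 6.836065, f(u_1) = -9.184466
u_2 = 1.990000 - (-9.184466)·(1.990000 - 3.150000)/(-9.184466 - (6.836065)) = 2.655020; f(u_2) = -2.274723
u_3 = 2.655020 - (-2.274723)·(2.655020 - 1.990000)/(-2.274723 - (-9.184466)) = 2.873949; f(u_3) = 1.206797
u_4 = 2.873949 - (1.206797)·(2.873949 - 2.655020)/(1.206797 - (-2.274723)) = 2.798062; f(u_4) = -0.087198

2.79806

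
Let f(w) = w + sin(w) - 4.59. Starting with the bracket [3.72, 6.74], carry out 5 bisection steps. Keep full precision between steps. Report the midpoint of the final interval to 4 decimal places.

f(3.720000) = -1.416691, f(6.740000) = 2.591092 (opposite signs)
step 1: m = 5.230000, f(m) = -0.229004 < 0 → root in [5.230000, 6.740000]
step 2: m = 5.985000, f(m) = 1.101214 > 0 → root in [5.230000, 5.985000]
step 3: m = 5.607500, f(m) = 0.392068 > 0 → root in [5.230000, 5.607500]
step 4: m = 5.418750, f(m) = 0.068021 > 0 → root in [5.230000, 5.418750]
step 5: m = 5.324375, f(m) = -0.084134 < 0 → root in [5.324375, 5.418750]
Midpoint of [5.324375, 5.418750] = 5.371562

5.3716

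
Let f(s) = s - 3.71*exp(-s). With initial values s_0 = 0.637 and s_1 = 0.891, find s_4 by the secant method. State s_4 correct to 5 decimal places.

Secant update: s_(k+1) = s_k − f(s_k)·(s_k − s_(k-1))/(f(s_k) − f(s_(k-1))).
f(s_0) = -1.325132, f(s_1) = -0.631010
s_2 = 0.891000 - (-0.631010)·(0.891000 - 0.637000)/(-0.631010 - (-1.325132)) = 1.121905; f(s_2) = -0.086289
s_3 = 1.121905 - (-0.086289)·(1.121905 - 0.891000)/(-0.086289 - (-0.631010)) = 1.158483; f(s_3) = -0.006317
s_4 = 1.158483 - (-0.006317)·(1.158483 - 1.121905)/(-0.006317 - (-0.086289)) = 1.161372; f(s_4) = -0.000067

1.16137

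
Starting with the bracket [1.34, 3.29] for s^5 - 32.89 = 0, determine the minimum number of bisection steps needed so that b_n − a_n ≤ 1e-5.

Initial width b − a = 3.29 − 1.34 = 1.950000.
After n steps the width is (b−a)/2^n; need (b−a)/2^n ≤ 1e-5.
So n ≥ log₂(1.950000/1e-5) = log₂(195000.0000) ≈ 17.5731.
Hence n = 18.

18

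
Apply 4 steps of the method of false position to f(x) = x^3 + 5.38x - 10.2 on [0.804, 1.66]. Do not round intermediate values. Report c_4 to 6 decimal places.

False-position update: c = (a·f(b) − b·f(a))/(f(b) − f(a)); replace the endpoint whose sign matches f(c).
f(0.804000) = -5.354762, f(1.660000) = 3.305096
step 1: c = 1.333302, f(c) = -0.656637 < 0 → new bracket [1.333302, 1.660000]
step 2: c = 1.387450, f(c) = -0.064652 < 0 → new bracket [1.387450, 1.660000]
step 3: c = 1.392679, f(c) = -0.006207 < 0 → new bracket [1.392679, 1.660000]
step 4: c = 1.393180, f(c) = -0.000594 < 0 → new bracket [1.393180, 1.660000]

1.393180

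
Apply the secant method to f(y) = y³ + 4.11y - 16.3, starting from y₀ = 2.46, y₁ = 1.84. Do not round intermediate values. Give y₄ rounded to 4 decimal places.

2.0049

f(y_0) = 8.697536, f(y_1) = -2.508096
y_2 = 1.840000 - (-2.508096)·(1.840000 - 2.460000)/(-2.508096 - (8.697536)) = 1.978771; f(y_2) = -0.419301
y_3 = 1.978771 - (-0.419301)·(1.978771 - 1.840000)/(-0.419301 - (-2.508096)) = 2.006628; f(y_3) = 0.027040
y_4 = 2.006628 - (0.027040)·(2.006628 - 1.978771)/(0.027040 - (-0.419301)) = 2.004940; f(y_4) = -0.000265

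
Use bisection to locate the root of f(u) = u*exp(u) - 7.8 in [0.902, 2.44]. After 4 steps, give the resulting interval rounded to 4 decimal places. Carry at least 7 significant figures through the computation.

[1.5749, 1.6710]

f(0.902000) = -5.576996, f(2.440000) = 20.194219 (opposite signs)
step 1: m = 1.671000, f(m) = 1.085513 > 0 → root in [0.902000, 1.671000]
step 2: m = 1.286500, f(m) = -3.142749 < 0 → root in [1.286500, 1.671000]
step 3: m = 1.478750, f(m) = -1.312047 < 0 → root in [1.478750, 1.671000]
step 4: m = 1.574875, f(m) = -0.193137 < 0 → root in [1.574875, 1.671000]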